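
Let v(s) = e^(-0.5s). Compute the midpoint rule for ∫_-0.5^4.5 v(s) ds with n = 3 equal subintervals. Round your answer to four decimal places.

2.2904

Δs = (4.5 − (-0.5))/3 = 5/3.
Midpoints: 1/3, 2, 11/3.
v(1/3) ≈ 0.8465, v(2) ≈ 0.3679, v(11/3) ≈ 0.1599.
Sum = Δs · [v(1/3) + v(2) + v(11/3)].
Sum ≈ 2.2904.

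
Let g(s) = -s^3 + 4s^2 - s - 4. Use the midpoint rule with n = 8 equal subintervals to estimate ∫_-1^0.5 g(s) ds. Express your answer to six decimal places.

-3.911499

Δs = (0.5 − (-1))/8 = 0.1875.
Midpoints: -0.90625, -0.71875, -0.53125, -0.34375, -0.15625, 0.03125, 0.21875, 0.40625.
g(-0.90625) = 30661/32768, g(-0.71875) = -27641/32768, g(-0.53125) = -71759/32768, g(-0.34375) = -102989/32768, g(-0.15625) = -122627/32768, g(0.03125) = -131969/32768, g(0.21875) = -132311/32768, g(0.40625) = -124949/32768.
Sum = Δs · [g(-0.90625) + g(-0.71875) + g(-0.53125) + ...].
Sum ≈ -3.911499.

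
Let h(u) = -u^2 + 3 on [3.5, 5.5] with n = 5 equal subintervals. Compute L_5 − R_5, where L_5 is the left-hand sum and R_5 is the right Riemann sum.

L_5 = -31.62.
R_5 = -38.82.
L_5 − R_5 = 7.2.

7.2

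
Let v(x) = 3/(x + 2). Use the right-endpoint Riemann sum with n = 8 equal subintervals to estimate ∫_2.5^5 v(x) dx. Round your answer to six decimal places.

1.289003

Δx = (5 − 2.5)/8 = 0.3125.
Right endpoints: 2.8125, 3.125, 3.4375, 3.75, 4.0625, 4.375, 4.6875, 5.
v(2.8125) = 48/77, v(3.125) = 24/41, v(3.4375) = 16/29, v(3.75) = 12/23, v(4.0625) = 48/97, v(4.375) = 8/17, v(4.6875) = 48/107, v(5) = 3/7.
Sum = Δx · [v(2.8125) + v(3.125) + v(3.4375) + ...].
Sum ≈ 1.289003.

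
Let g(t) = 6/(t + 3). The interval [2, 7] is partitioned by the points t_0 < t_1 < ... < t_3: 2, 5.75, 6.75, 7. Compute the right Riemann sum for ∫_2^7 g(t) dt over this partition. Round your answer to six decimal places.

3.336813

Subinterval widths: 3.75, 1, 0.25.
Right endpoints: 5.75, 6.75, 7.
g(5.75) = 24/35, g(6.75) = 8/13, g(7) = 0.6.
Sum = Σ Δt_i · g(t_i).
Sum ≈ 3.336813.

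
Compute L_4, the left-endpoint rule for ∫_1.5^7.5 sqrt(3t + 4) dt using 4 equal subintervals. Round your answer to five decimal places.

23.09211

Δt = (7.5 − 1.5)/4 = 1.5.
Left endpoints: 1.5, 3, 4.5, 6.
f(1.5) ≈ 2.91548, f(3) ≈ 3.60555, f(4.5) ≈ 4.18330, f(6) ≈ 4.69042.
Sum = Δt · [f(1.5) + f(3) + f(4.5) + f(6)].
Sum ≈ 23.09211.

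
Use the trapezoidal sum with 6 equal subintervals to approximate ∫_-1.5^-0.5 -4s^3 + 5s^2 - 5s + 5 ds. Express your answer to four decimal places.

20.4954

Δs = (-0.5 − (-1.5))/6 = 1/6.
f(-1.5) = 37.25, f(-4/3) = 811/27, f(-7/6) = 2591/108, f(-1) = 19, f(-5/6) = 1615/108, f(-2/3) = 317/27, f(-0.5) = 9.25.
T_6 = (Δs/2)·[f(s_0) + 2f(s_1) + ... + 2f(s_{5}) + f(s_6)].
Sum ≈ 20.4954.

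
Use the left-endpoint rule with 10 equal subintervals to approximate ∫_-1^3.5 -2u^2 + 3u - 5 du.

Δu = (3.5 − (-1))/10 = 0.45.
Left endpoints: -1, -0.55, -0.1, 0.35, 0.8, 1.25, 1.7, 2.15, 2.6, 3.05.
f(-1) = -10, f(-0.55) = -7.255, f(-0.1) = -5.32, f(0.35) = -4.195, f(0.8) = -3.88, f(1.25) = -4.375, f(1.7) = -5.68, f(2.15) = -7.795, f(2.6) = -10.72, f(3.05) = -14.455.
Sum = Δu · [f(-1) + f(-0.55) + f(-0.1) + ...].
Sum = -33.15375.

-33.15375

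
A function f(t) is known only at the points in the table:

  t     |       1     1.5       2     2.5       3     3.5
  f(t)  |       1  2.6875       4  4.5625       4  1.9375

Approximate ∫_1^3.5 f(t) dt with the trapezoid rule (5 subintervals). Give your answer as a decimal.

Δt = 0.5.
T_5 = (0.5/2)·[1 + 2·2.6875 + 2·4 + 2·4.5625 + 2·4 + 1.9375] = 8.359375.

8.359375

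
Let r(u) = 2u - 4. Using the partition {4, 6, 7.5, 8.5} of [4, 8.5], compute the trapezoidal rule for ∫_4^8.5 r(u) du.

Subinterval widths: 2, 1.5, 1.
r(4) = 4, r(6) = 8, r(7.5) = 11, r(8.5) = 13.
On each subinterval the trapezoid contributes (Δu_i/2)·[r(u_{i-1}) + r(u_i)].
Sum = 38.25.

38.25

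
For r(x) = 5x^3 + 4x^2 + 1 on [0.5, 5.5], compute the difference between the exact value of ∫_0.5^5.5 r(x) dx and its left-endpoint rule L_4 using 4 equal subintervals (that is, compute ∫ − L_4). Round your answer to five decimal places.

Exact integral: ∫_0.5^5.5 r(x) dx ≈ 1370.4166667.
L_4 = 839.6875.
Error ≈ 1370.4166667 − 839.6875 ≈ 530.72917.

530.72917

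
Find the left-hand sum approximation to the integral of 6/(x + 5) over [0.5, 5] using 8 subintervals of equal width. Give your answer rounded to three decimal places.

3.729

Δx = (5 − 0.5)/8 = 0.5625.
Left endpoints: 0.5, 1.0625, 1.625, 2.1875, 2.75, 3.3125, 3.875, 4.4375.
f(0.5) = 12/11, f(1.0625) = 96/97, f(1.625) = 48/53, f(2.1875) = 96/115, f(2.75) = 24/31, f(3.3125) = 96/133, f(3.875) = 48/71, f(4.4375) = 96/151.
Sum = Δx · [f(0.5) + f(1.0625) + f(1.625) + ...].
Sum ≈ 3.729.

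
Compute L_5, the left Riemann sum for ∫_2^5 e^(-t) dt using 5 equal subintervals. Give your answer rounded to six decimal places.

0.171012

Δt = (5 − 2)/5 = 0.6.
Left endpoints: 2, 2.6, 3.2, 3.8, 4.4.
f(2) ≈ 0.135335, f(2.6) ≈ 0.074274, f(3.2) ≈ 0.040762, f(3.8) ≈ 0.022371, f(4.4) ≈ 0.012277.
Sum = Δt · [f(2) + f(2.6) + f(3.2) + f(3.8) + f(4.4)].
Sum ≈ 0.171012.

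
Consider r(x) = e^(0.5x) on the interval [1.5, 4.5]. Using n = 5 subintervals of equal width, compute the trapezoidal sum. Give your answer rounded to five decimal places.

Δx = (4.5 − 1.5)/5 = 0.6.
r(1.5) ≈ 2.11700, r(2.1) ≈ 2.85765, r(2.7) ≈ 3.85743, r(3.3) ≈ 5.20698, r(3.9) ≈ 7.02869, r(4.5) ≈ 9.48774.
T_5 = (Δx/2)·[r(x_0) + 2r(x_1) + ... + 2r(x_{4}) + r(x_5)].
Sum ≈ 14.85187.

14.85187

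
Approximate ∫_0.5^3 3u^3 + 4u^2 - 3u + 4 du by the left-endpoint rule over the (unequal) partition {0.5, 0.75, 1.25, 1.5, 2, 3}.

Subinterval widths: 0.25, 0.5, 0.25, 0.5, 1.
Left endpoints: 0.5, 0.75, 1.25, 1.5, 2.
f(0.5) = 3.875, f(0.75) = 5.265625, f(1.25) = 12.359375, f(1.5) = 18.625, f(2) = 38.
Sum = Σ Δu_i · f(u_i).
Sum = 54.00390625.

54.00390625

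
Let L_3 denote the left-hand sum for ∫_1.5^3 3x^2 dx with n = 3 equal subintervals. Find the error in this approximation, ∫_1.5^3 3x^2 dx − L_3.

4.875

Exact integral: ∫_1.5^3 f(x) dx = 23.625.
L_3 = 18.75.
Error = 23.625 − 18.75 = 4.875.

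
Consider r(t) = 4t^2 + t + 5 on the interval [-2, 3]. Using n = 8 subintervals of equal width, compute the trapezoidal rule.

Δt = (3 − (-2))/8 = 0.625.
r(-2) = 19, r(-1.375) = 11.1875, r(-0.75) = 6.5, r(-0.125) = 4.9375, r(0.5) = 6.5, r(1.125) = 11.1875, r(1.75) = 19, r(2.375) = 29.9375, r(3) = 44.
T_8 = (Δt/2)·[r(t_0) + 2r(t_1) + ... + 2r(t_{7}) + r(t_8)].
Sum = 75.46875.

75.46875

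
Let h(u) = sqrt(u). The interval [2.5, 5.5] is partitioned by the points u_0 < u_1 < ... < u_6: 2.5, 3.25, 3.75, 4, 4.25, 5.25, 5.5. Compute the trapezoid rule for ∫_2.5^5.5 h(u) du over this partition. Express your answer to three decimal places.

5.960

Subinterval widths: 0.75, 0.5, 0.25, 0.25, 1, 0.25.
h(2.5) ≈ 1.581, h(3.25) ≈ 1.803, h(3.75) ≈ 1.936, h(4) ≈ 2.000, h(4.25) ≈ 2.062, h(5.25) ≈ 2.291, h(5.5) ≈ 2.345.
On each subinterval the trapezoid contributes (Δu_i/2)·[h(u_{i-1}) + h(u_i)].
Sum ≈ 5.960.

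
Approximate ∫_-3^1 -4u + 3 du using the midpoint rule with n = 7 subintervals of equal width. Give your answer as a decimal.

Δu = (1 − (-3))/7 = 4/7.
Midpoints: -19/7, -15/7, -11/7, -1, -3/7, 1/7, 5/7.
f(-19/7) = 97/7, f(-15/7) = 81/7, f(-11/7) = 65/7, f(-1) = 7, f(-3/7) = 33/7, f(1/7) = 17/7, f(5/7) = 1/7.
Sum = Δu · [f(-19/7) + f(-15/7) + f(-11/7) + ...].
Sum = 28.

28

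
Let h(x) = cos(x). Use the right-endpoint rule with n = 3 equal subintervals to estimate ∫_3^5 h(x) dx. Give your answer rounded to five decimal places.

-0.63445

Δx = (5 − 3)/3 = 2/3.
Right endpoints: 11/3, 13/3, 5.
h(11/3) ≈ -0.86529, h(13/3) ≈ -0.37004, h(5) ≈ 0.28366.
Sum = Δx · [h(11/3) + h(13/3) + h(5)].
Sum ≈ -0.63445.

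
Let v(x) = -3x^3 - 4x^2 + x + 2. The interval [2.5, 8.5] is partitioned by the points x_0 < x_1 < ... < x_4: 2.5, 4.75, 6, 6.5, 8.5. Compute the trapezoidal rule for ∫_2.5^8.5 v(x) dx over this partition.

Subinterval widths: 2.25, 1.25, 0.5, 2.
v(2.5) = -67.375, v(4.75) = -405.015625, v(6) = -784, v(6.5) = -984.375, v(8.5) = -2120.875.
On each subinterval the trapezoid contributes (Δx_i/2)·[v(x_{i-1}) + v(x_i)].
Sum = -4821.91796875.

-4821.91796875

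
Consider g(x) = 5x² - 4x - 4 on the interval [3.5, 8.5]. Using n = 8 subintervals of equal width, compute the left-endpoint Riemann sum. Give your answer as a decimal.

Δx = (8.5 − 3.5)/8 = 0.625.
Left endpoints: 3.5, 4.125, 4.75, 5.375, 6, 6.625, 7.25, 7.875.
g(3.5) = 43.25, g(4.125) = 64.578125, g(4.75) = 89.8125, g(5.375) = 118.953125, g(6) = 152, g(6.625) = 188.953125, g(7.25) = 229.8125, g(7.875) = 274.578125.
Sum = Δx · [g(3.5) + g(4.125) + g(4.75) + ...].
Sum = 726.2109375.

726.2109375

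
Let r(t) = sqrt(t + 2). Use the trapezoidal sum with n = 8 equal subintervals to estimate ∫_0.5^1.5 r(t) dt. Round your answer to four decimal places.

1.7300

Δt = (1.5 − 0.5)/8 = 0.125.
r(0.5) ≈ 1.5811, r(0.625) ≈ 1.6202, r(0.75) ≈ 1.6583, r(0.875) ≈ 1.6956, r(1) ≈ 1.7321, r(1.125) ≈ 1.7678, r(1.25) ≈ 1.8028, r(1.375) ≈ 1.8371, r(1.5) ≈ 1.8708.
T_8 = (Δt/2)·[r(t_0) + 2r(t_1) + ... + 2r(t_{7}) + r(t_8)].
Sum ≈ 1.7300.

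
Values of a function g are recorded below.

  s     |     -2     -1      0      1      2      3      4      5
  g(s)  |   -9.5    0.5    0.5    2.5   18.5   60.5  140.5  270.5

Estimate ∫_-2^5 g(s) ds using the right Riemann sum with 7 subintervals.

493.5

Δs = 1.
Sum = 1·[0.5 + 0.5 + 2.5 + 18.5 + 60.5 + 140.5 + 270.5] = 493.5.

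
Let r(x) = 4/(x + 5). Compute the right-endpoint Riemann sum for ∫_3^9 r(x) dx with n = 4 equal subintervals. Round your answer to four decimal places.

Δx = (9 − 3)/4 = 1.5.
Right endpoints: 4.5, 6, 7.5, 9.
r(4.5) = 8/19, r(6) = 4/11, r(7.5) = 0.32, r(9) = 2/7.
Sum = Δx · [r(4.5) + r(6) + r(7.5) + r(9)].
Sum ≈ 2.0856.

2.0856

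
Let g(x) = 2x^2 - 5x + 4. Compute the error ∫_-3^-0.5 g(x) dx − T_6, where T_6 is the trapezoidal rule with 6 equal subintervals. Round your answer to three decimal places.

-0.145

Exact integral: ∫_-3^-0.5 g(x) dx ≈ 49.79167.
T_6 ≈ 49.93634.
Error ≈ 49.79167 − 49.93634 ≈ -0.145.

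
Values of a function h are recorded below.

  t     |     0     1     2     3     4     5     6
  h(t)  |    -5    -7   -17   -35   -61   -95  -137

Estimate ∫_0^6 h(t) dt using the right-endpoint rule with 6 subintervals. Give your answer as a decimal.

-352

Δt = 1.
Sum = 1·[(-7) + (-17) + (-35) + (-61) + (-95) + (-137)] = -352.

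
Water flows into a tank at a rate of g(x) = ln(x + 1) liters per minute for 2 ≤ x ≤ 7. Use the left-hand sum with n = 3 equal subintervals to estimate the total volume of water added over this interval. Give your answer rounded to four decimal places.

7.4748

Δx = (7 − 2)/3 = 5/3.
Left endpoints: 2, 11/3, 16/3.
g(2) ≈ 1.0986, g(11/3) ≈ 1.5404, g(16/3) ≈ 1.8458.
Sum = Δx · [g(2) + g(11/3) + g(16/3)].
Sum ≈ 7.4748.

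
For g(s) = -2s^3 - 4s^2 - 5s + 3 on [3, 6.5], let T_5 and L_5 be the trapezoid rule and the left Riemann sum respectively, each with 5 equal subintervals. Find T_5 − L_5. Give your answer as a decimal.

T_5 = -1264.1125.
L_5 = -1038.1.
T_5 − L_5 = -226.0125.

-226.0125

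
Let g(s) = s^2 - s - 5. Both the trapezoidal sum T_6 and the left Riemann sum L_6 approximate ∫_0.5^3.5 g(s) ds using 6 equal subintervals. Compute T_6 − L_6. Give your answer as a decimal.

2.25

T_6 = -6.625.
L_6 = -8.875.
T_6 − L_6 = 2.25.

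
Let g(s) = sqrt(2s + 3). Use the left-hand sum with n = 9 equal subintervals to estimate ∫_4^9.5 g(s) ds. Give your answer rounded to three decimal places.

21.813

Δs = (9.5 − 4)/9 = 11/18.
Left endpoints: 4, 83/18, 47/9, 35/6, 58/9, 127/18, 23/3, 149/18, 80/9.
g(4) ≈ 3.317, g(83/18) ≈ 3.496, g(47/9) ≈ 3.667, g(35/6) ≈ 3.830, g(58/9) ≈ 3.986, g(127/18) ≈ 4.137, g(23/3) ≈ 4.282, g(149/18) ≈ 4.422, g(80/9) ≈ 4.558.
Sum = Δs · [g(4) + g(83/18) + g(47/9) + ...].
Sum ≈ 21.813.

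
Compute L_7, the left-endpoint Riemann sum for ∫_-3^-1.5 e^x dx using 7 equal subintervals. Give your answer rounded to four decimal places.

Δx = (-1.5 − (-3))/7 = 3/14.
Left endpoints: -3, -39/14, -18/7, -33/14, -15/7, -27/14, -12/7.
f(-3) ≈ 0.0498, f(-39/14) ≈ 0.0617, f(-18/7) ≈ 0.0764, f(-33/14) ≈ 0.0947, f(-15/7) ≈ 0.1173, f(-27/14) ≈ 0.1454, f(-12/7) ≈ 0.1801.
Sum = Δx · [f(-3) + f(-39/14) + f(-18/7) + ...].
Sum ≈ 0.1554.

0.1554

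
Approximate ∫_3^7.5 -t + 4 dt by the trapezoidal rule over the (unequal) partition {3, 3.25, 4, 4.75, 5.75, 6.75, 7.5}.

Subinterval widths: 0.25, 0.75, 0.75, 1, 1, 0.75.
f(3) = 1, f(3.25) = 0.75, f(4) = 0, f(4.75) = -0.75, f(5.75) = -1.75, f(6.75) = -2.75, f(7.5) = -3.5.
On each subinterval the trapezoid contributes (Δt_i/2)·[f(t_{i-1}) + f(t_i)].
Sum = -5.625.

-5.625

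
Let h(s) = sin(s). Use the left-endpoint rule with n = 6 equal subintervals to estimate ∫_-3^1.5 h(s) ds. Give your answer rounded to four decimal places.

Δs = (1.5 − (-3))/6 = 0.75.
Left endpoints: -3, -2.25, -1.5, -0.75, 0, 0.75.
h(-3) ≈ -0.1411, h(-2.25) ≈ -0.7781, h(-1.5) ≈ -0.9975, h(-0.75) ≈ -0.6816, h(0) ≈ 0.0000, h(0.75) ≈ 0.6816.
Sum = Δs · [h(-3) + h(-2.25) + h(-1.5) + ...].
Sum ≈ -1.4375.

-1.4375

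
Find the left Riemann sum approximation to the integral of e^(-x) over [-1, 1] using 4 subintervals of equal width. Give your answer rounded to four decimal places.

2.9868

Δx = (1 − (-1))/4 = 0.5.
Left endpoints: -1, -0.5, 0, 0.5.
f(-1) ≈ 2.7183, f(-0.5) ≈ 1.6487, f(0) ≈ 1.0000, f(0.5) ≈ 0.6065.
Sum = Δx · [f(-1) + f(-0.5) + f(0) + f(0.5)].
Sum ≈ 2.9868.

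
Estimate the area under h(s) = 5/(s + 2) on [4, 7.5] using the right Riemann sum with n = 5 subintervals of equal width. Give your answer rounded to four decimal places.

Δs = (7.5 − 4)/5 = 0.7.
Right endpoints: 4.7, 5.4, 6.1, 6.8, 7.5.
h(4.7) = 50/67, h(5.4) = 25/37, h(6.1) = 50/81, h(6.8) = 25/44, h(7.5) = 10/19.
Sum = Δs · [h(4.7) + h(5.4) + h(6.1) + h(6.8) + h(7.5)].
Sum ≈ 2.1936.

2.1936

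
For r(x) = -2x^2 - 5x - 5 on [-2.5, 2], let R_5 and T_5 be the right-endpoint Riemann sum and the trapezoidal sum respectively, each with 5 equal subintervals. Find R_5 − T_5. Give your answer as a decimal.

-8.1

R_5 = -41.94.
T_5 = -33.84.
R_5 − T_5 = -8.1.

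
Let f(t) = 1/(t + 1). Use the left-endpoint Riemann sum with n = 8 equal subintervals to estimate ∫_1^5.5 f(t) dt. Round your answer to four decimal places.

Δt = (5.5 − 1)/8 = 0.5625.
Left endpoints: 1, 1.5625, 2.125, 2.6875, 3.25, 3.8125, 4.375, 4.9375.
f(1) = 0.5, f(1.5625) = 16/41, f(2.125) = 0.32, f(2.6875) = 16/59, f(3.25) = 4/17, f(3.8125) = 16/77, f(4.375) = 8/43, f(4.9375) = 16/95.
Sum = Δt · [f(1) + f(1.5625) + f(2.125) + ...].
Sum ≈ 1.2819.

1.2819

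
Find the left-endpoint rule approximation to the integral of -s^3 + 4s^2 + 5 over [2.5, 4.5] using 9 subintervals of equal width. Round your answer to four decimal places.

19.9763

Δs = (4.5 − 2.5)/9 = 2/9.
Left endpoints: 2.5, 49/18, 53/18, 19/6, 61/18, 65/18, 23/6, 73/18, 77/18.
f(2.5) = 14.375, f(49/18) = 84383/5832, f(53/18) = 82531/5832, f(19/6) = 2885/216, f(61/18) = 70091/5832, f(65/18) = 58735/5832, f(23/6) = 1609/216, f(73/18) = 23831/5832, f(77/18) = -485/5832.
Sum = Δs · [f(2.5) + f(49/18) + f(53/18) + ...].
Sum ≈ 19.9763.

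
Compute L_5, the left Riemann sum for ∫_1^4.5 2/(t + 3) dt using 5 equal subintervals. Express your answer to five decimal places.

1.34252

Δt = (4.5 − 1)/5 = 0.7.
Left endpoints: 1, 1.7, 2.4, 3.1, 3.8.
f(1) = 0.5, f(1.7) = 20/47, f(2.4) = 10/27, f(3.1) = 20/61, f(3.8) = 5/17.
Sum = Δt · [f(1) + f(1.7) + f(2.4) + f(3.1) + f(3.8)].
Sum ≈ 1.34252.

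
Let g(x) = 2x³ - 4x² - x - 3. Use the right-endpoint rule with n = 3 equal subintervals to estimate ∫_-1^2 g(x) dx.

-14

Δx = (2 − (-1))/3 = 1.
Right endpoints: 0, 1, 2.
g(0) = -3, g(1) = -6, g(2) = -5.
Sum = Δx · [g(0) + g(1) + g(2)].
Sum = -14.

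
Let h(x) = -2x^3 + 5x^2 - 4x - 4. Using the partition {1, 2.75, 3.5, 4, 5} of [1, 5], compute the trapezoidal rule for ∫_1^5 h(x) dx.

-179.9140625

Subinterval widths: 1.75, 0.75, 0.5, 1.
h(1) = -5, h(2.75) = -18.78125, h(3.5) = -42.5, h(4) = -68, h(5) = -149.
On each subinterval the trapezoid contributes (Δx_i/2)·[h(x_{i-1}) + h(x_i)].
Sum = -179.9140625.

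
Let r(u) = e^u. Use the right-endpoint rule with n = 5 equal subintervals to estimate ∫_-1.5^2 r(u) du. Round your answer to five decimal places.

Δu = (2 − (-1.5))/5 = 0.7.
Right endpoints: -0.8, -0.1, 0.6, 1.3, 2.
r(-0.8) ≈ 0.44933, r(-0.1) ≈ 0.90484, r(0.6) ≈ 1.82212, r(1.3) ≈ 3.66930, r(2) ≈ 7.38906.
Sum = Δu · [r(-0.8) + r(-0.1) + r(0.6) + r(1.3) + r(2)].
Sum ≈ 9.96425.

9.96425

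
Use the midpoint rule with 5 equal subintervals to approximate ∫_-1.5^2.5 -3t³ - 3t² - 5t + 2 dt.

-44.9

Δt = (2.5 − (-1.5))/5 = 0.8.
Midpoints: -1.1, -0.3, 0.5, 1.3, 2.1.
f(-1.1) = 7.863, f(-0.3) = 3.311, f(0.5) = -1.625, f(1.3) = -16.161, f(2.1) = -49.513.
Sum = Δt · [f(-1.1) + f(-0.3) + f(0.5) + f(1.3) + f(2.1)].
Sum = -44.9.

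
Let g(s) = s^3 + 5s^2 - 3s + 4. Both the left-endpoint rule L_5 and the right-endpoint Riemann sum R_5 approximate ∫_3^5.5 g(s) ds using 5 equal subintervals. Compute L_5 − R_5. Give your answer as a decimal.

L_5 = 361.25.
R_5 = 480.3125.
L_5 − R_5 = -119.0625.

-119.0625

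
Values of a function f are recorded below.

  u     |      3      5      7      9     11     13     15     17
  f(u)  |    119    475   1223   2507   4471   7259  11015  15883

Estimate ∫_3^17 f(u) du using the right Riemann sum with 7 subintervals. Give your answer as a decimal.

Δu = 2.
Sum = 2·[475 + 1223 + 2507 + 4471 + 7259 + 11015 + 15883] = 85666.

85666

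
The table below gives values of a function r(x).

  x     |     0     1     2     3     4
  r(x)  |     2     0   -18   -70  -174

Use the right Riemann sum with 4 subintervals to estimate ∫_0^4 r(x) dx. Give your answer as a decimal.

-262

Δx = 1.
Sum = 1·[0 + (-18) + (-70) + (-174)] = -262.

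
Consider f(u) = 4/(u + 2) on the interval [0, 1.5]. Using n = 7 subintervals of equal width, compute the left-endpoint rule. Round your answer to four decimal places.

Δu = (1.5 − 0)/7 = 3/14.
Left endpoints: 0, 3/14, 3/7, 9/14, 6/7, 15/14, 9/7.
f(0) = 2, f(3/14) = 56/31, f(3/7) = 28/17, f(9/14) = 56/37, f(6/7) = 1.4, f(15/14) = 56/43, f(9/7) = 28/23.
Sum = Δu · [f(0) + f(3/14) + f(3/7) + ...].
Sum ≈ 2.3329.

2.3329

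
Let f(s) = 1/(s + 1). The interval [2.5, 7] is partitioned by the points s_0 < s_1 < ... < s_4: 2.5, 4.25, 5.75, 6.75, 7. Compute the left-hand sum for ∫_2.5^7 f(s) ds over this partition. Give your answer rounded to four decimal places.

Subinterval widths: 1.75, 1.5, 1, 0.25.
Left endpoints: 2.5, 4.25, 5.75, 6.75.
f(2.5) = 2/7, f(4.25) = 4/21, f(5.75) = 4/27, f(6.75) = 4/31.
Sum = Σ Δs_i · f(s_i).
Sum ≈ 0.9661.

0.9661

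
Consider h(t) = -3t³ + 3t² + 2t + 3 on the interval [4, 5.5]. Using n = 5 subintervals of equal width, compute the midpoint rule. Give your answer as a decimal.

Δt = (5.5 − 4)/5 = 0.3.
Midpoints: 4.15, 4.45, 4.75, 5.05, 5.35.
h(4.15) = -151.452625, h(4.45) = -193.055875, h(4.75) = -241.328125, h(5.05) = -296.755375, h(5.35) = -359.823625.
Sum = Δt · [h(4.15) + h(4.45) + h(4.75) + h(5.05) + h(5.35)].
Sum = -372.7246875.

-372.7246875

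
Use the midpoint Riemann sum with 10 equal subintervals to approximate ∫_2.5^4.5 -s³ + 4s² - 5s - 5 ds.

-37.04

Δs = (4.5 − 2.5)/10 = 0.2.
Midpoints: 2.6, 2.8, 3, 3.2, 3.4, 3.6, 3.8, 4, 4.2, 4.4.
f(2.6) = -8.536, f(2.8) = -9.592, f(3) = -11, f(3.2) = -12.808, f(3.4) = -15.064, f(3.6) = -17.816, f(3.8) = -21.112, f(4) = -25, f(4.2) = -29.528, f(4.4) = -34.744.
Sum = Δs · [f(2.6) + f(2.8) + f(3) + ...].
Sum = -37.04.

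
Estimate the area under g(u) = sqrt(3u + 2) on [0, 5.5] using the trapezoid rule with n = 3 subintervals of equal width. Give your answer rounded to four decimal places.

16.8701

Δu = (5.5 − 0)/3 = 11/6.
g(0) ≈ 1.4142, g(11/6) ≈ 2.7386, g(11/3) ≈ 3.6056, g(5.5) ≈ 4.3012.
T_3 = (Δu/2)·[g(u_0) + 2g(u_1) + 2g(u_2) + g(u_3)].
Sum ≈ 16.8701.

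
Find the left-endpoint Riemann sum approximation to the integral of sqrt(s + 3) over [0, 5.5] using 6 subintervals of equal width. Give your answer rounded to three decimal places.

12.506

Δs = (5.5 − 0)/6 = 11/12.
Left endpoints: 0, 11/12, 11/6, 2.75, 11/3, 55/12.
f(0) ≈ 1.732, f(11/12) ≈ 1.979, f(11/6) ≈ 2.198, f(2.75) ≈ 2.398, f(11/3) ≈ 2.582, f(55/12) ≈ 2.754.
Sum = Δs · [f(0) + f(11/12) + f(11/6) + ...].
Sum ≈ 12.506.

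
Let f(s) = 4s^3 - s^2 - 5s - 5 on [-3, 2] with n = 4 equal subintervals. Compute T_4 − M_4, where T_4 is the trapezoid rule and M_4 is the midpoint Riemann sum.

-13.671875

T_4 = -98.28125.
M_4 = -84.609375.
T_4 − M_4 = -13.671875.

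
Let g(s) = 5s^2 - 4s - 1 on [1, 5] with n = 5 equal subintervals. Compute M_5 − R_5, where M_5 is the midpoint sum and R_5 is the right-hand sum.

-44.8

M_5 = 153.6.
R_5 = 198.4.
M_5 − R_5 = -44.8.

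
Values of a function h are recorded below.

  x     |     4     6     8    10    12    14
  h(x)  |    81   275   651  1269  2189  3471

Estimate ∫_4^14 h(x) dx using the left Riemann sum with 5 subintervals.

8930

Δx = 2.
Sum = 2·[81 + 275 + 651 + 1269 + 2189] = 8930.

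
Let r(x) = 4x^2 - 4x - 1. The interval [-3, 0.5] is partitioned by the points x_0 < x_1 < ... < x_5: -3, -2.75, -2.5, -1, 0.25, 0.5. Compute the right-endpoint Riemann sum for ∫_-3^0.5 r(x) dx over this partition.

Subinterval widths: 0.25, 0.25, 1.5, 1.25, 0.25.
Right endpoints: -2.75, -2.5, -1, 0.25, 0.5.
r(-2.75) = 40.25, r(-2.5) = 34, r(-1) = 7, r(0.25) = -1.75, r(0.5) = -2.
Sum = Σ Δx_i · r(x_i).
Sum = 26.375.

26.375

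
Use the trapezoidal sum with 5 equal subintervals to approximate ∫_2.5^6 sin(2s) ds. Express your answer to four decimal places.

Δs = (6 − 2.5)/5 = 0.7.
f(2.5) ≈ -0.9589, f(3.2) ≈ 0.1165, f(3.9) ≈ 0.9985, f(4.6) ≈ 0.2229, f(5.3) ≈ -0.9228, f(6) ≈ -0.5366.
T_5 = (Δs/2)·[f(s_0) + 2f(s_1) + ... + 2f(s_{4}) + f(s_5)].
Sum ≈ -0.2328.

-0.2328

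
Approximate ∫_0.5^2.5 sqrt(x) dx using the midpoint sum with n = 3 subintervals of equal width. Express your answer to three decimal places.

2.406

Δx = (2.5 − 0.5)/3 = 2/3.
Midpoints: 5/6, 1.5, 13/6.
f(5/6) ≈ 0.913, f(1.5) ≈ 1.225, f(13/6) ≈ 1.472.
Sum = Δx · [f(5/6) + f(1.5) + f(13/6)].
Sum ≈ 2.406.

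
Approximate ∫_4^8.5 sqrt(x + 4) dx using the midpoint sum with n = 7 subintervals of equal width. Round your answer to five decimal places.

Δx = (8.5 − 4)/7 = 9/14.
Midpoints: 121/28, 139/28, 157/28, 6.25, 193/28, 211/28, 229/28.
f(121/28) ≈ 2.88469, f(139/28) ≈ 2.99404, f(157/28) ≈ 3.09954, f(6.25) ≈ 3.20156, f(193/28) ≈ 3.30043, f(211/28) ≈ 3.39643, f(229/28) ≈ 3.48978.
Sum = Δx · [f(121/28) + f(139/28) + f(157/28) + ...].
Sum ≈ 14.37845.

14.37845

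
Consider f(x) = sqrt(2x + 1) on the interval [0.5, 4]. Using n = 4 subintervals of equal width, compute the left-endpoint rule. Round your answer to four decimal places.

7.3399

Δx = (4 − 0.5)/4 = 0.875.
Left endpoints: 0.5, 1.375, 2.25, 3.125.
f(0.5) ≈ 1.4142, f(1.375) ≈ 1.9365, f(2.25) ≈ 2.3452, f(3.125) ≈ 2.6926.
Sum = Δx · [f(0.5) + f(1.375) + f(2.25) + f(3.125)].
Sum ≈ 7.3399.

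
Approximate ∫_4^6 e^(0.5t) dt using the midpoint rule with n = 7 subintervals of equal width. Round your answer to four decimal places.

Δt = (6 − 4)/7 = 2/7.
Midpoints: 29/7, 31/7, 33/7, 5, 37/7, 39/7, 41/7.
f(29/7) ≈ 7.9362, f(31/7) ≈ 9.1549, f(33/7) ≈ 10.5607, f(5) ≈ 12.1825, f(37/7) ≈ 14.0533, f(39/7) ≈ 16.2114, f(41/7) ≈ 18.7009.
Sum = Δt · [f(29/7) + f(31/7) + f(33/7) + ...].
Sum ≈ 25.3714.

25.3714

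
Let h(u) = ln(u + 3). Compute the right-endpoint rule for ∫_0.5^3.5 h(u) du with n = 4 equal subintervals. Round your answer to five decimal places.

Δu = (3.5 − 0.5)/4 = 0.75.
Right endpoints: 1.25, 2, 2.75, 3.5.
h(1.25) ≈ 1.44692, h(2) ≈ 1.60944, h(2.75) ≈ 1.74920, h(3.5) ≈ 1.87180.
Sum = Δu · [h(1.25) + h(2) + h(2.75) + h(3.5)].
Sum ≈ 5.00802.

5.00802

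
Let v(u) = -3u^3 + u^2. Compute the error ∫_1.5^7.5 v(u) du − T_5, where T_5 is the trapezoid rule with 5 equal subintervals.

Exact integral: ∫_1.5^7.5 v(u) du = -2229.75.
T_5 = -2286.63.
Error = -2229.75 − (-2286.63) = 56.88.

56.88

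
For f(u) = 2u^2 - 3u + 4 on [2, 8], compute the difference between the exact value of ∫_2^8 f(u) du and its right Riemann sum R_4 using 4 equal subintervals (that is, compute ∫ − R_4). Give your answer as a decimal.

Exact integral: ∫_2^8 f(u) du = 270.
R_4 = 351.
Error = 270 − 351 = -81.

-81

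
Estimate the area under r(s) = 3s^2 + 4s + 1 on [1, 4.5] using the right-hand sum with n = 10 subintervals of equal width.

Δs = (4.5 − 1)/10 = 0.35.
Right endpoints: 1.35, 1.7, 2.05, 2.4, 2.75, 3.1, 3.45, 3.8, 4.15, 4.5.
r(1.35) = 11.8675, r(1.7) = 16.47, r(2.05) = 21.8075, r(2.4) = 27.88, r(2.75) = 34.6875, r(3.1) = 42.23, r(3.45) = 50.5075, r(3.8) = 59.52, r(4.15) = 69.2675, r(4.5) = 79.75.
Sum = Δs · [r(1.35) + r(1.7) + r(2.05) + ...].
Sum = 144.895625.

144.895625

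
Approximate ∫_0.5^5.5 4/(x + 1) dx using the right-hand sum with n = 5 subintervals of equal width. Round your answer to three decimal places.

Δx = (5.5 − 0.5)/5 = 1.
Right endpoints: 1.5, 2.5, 3.5, 4.5, 5.5.
f(1.5) = 1.6, f(2.5) = 8/7, f(3.5) = 8/9, f(4.5) = 8/11, f(5.5) = 8/13.
Sum = Δx · [f(1.5) + f(2.5) + f(3.5) + f(4.5) + f(5.5)].
Sum ≈ 4.974.

4.974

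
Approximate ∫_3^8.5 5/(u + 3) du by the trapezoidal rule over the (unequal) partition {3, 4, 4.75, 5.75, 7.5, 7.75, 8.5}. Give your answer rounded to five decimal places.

Subinterval widths: 1, 0.75, 1, 1.75, 0.25, 0.75.
f(3) = 5/6, f(4) = 5/7, f(4.75) = 20/31, f(5.75) = 4/7, f(7.5) = 10/21, f(7.75) = 20/43, f(8.5) = 10/23.
On each subinterval the trapezoid contributes (Δu_i/2)·[f(u_{i-1}) + f(u_i)].
Sum ≈ 3.26369.

3.26369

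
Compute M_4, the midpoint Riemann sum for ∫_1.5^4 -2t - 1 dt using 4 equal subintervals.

-16.25

Δt = (4 − 1.5)/4 = 0.625.
Midpoints: 1.8125, 2.4375, 3.0625, 3.6875.
f(1.8125) = -4.625, f(2.4375) = -5.875, f(3.0625) = -7.125, f(3.6875) = -8.375.
Sum = Δt · [f(1.8125) + f(2.4375) + f(3.0625) + f(3.6875)].
Sum = -16.25.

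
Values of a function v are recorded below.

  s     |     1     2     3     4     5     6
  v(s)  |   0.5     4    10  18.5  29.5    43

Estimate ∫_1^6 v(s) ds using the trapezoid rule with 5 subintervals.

83.75

Δs = 1.
T_5 = (1/2)·[0.5 + 2·4 + 2·10 + 2·18.5 + 2·29.5 + 43] = 83.75.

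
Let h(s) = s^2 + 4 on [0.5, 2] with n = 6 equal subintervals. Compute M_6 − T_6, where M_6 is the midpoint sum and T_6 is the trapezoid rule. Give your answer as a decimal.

-0.0234375

M_6 = 8.6171875.
T_6 = 8.640625.
M_6 − T_6 = -0.0234375.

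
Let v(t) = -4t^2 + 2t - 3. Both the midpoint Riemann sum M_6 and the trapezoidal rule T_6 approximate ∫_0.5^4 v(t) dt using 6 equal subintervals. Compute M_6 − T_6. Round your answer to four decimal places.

M_6 ≈ -79.519676.
T_6 ≈ -80.710648.
M_6 − T_6 ≈ 1.1910.

1.1910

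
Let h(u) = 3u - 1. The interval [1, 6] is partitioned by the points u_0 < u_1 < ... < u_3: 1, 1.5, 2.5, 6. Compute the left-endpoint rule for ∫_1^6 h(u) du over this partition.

Subinterval widths: 0.5, 1, 3.5.
Left endpoints: 1, 1.5, 2.5.
h(1) = 2, h(1.5) = 3.5, h(2.5) = 6.5.
Sum = Σ Δu_i · h(u_i).
Sum = 27.25.

27.25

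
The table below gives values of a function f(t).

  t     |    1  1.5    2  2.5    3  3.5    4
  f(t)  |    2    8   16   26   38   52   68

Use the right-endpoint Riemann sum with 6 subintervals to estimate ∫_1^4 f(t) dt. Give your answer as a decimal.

Δt = 0.5.
Sum = 0.5·[8 + 16 + 26 + 38 + 52 + 68] = 104.

104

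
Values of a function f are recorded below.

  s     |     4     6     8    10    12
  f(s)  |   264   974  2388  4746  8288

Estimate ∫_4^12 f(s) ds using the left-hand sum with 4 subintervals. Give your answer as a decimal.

16744

Δs = 2.
Sum = 2·[264 + 974 + 2388 + 4746] = 16744.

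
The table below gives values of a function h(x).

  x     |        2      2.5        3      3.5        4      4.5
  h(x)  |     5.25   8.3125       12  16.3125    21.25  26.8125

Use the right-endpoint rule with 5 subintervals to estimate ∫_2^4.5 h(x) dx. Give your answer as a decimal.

42.34375

Δx = 0.5.
Sum = 0.5·[8.3125 + 12 + 16.3125 + 21.25 + 26.8125] = 42.34375.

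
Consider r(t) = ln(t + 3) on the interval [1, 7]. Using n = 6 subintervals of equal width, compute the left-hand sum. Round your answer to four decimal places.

Δt = (7 − 1)/6 = 1.
Left endpoints: 1, 2, 3, 4, 5, 6.
r(1) ≈ 1.3863, r(2) ≈ 1.6094, r(3) ≈ 1.7918, r(4) ≈ 1.9459, r(5) ≈ 2.0794, r(6) ≈ 2.1972.
Sum = Δt · [r(1) + r(2) + r(3) + ...].
Sum ≈ 11.0101.

11.0101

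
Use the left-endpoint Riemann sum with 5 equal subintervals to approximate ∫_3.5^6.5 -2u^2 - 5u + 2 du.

Δu = (6.5 − 3.5)/5 = 0.6.
Left endpoints: 3.5, 4.1, 4.7, 5.3, 5.9.
f(3.5) = -40, f(4.1) = -52.12, f(4.7) = -65.68, f(5.3) = -80.68, f(5.9) = -97.12.
Sum = Δu · [f(3.5) + f(4.1) + f(4.7) + f(5.3) + f(5.9)].
Sum = -201.36.

-201.36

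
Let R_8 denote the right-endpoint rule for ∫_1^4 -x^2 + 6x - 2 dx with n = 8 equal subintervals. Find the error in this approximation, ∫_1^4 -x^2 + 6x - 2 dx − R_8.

-0.4921875

Exact integral: ∫_1^4 f(x) dx = 18.
R_8 = 18.4921875.
Error = 18 − 18.4921875 = -0.4921875.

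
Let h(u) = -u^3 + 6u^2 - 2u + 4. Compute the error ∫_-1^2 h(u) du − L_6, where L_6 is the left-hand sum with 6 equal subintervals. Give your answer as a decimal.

Exact integral: ∫_-1^2 h(u) du = 23.25.
L_6 = 23.0625.
Error = 23.25 − 23.0625 = 0.1875.

0.1875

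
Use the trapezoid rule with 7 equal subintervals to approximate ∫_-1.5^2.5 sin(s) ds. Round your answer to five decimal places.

Δs = (2.5 − (-1.5))/7 = 4/7.
f(-1.5) ≈ -0.99749, f(-13/14) ≈ -0.80077, f(-5/14) ≈ -0.34960, f(3/14) ≈ 0.21265, f(11/14) ≈ 0.70733, f(19/14) ≈ 0.97726, f(27/14) ≈ 0.93668, f(2.5) ≈ 0.59847.
T_7 = (Δs/2)·[f(s_0) + 2f(s_1) + ... + 2f(s_{6}) + f(s_7)].
Sum ≈ 0.84803.

0.84803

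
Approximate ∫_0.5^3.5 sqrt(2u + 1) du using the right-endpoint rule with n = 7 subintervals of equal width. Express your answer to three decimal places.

6.897

Δu = (3.5 − 0.5)/7 = 3/7.
Right endpoints: 13/14, 19/14, 25/14, 31/14, 37/14, 43/14, 3.5.
f(13/14) ≈ 1.690, f(19/14) ≈ 1.927, f(25/14) ≈ 2.138, f(31/14) ≈ 2.330, f(37/14) ≈ 2.507, f(43/14) ≈ 2.673, f(3.5) ≈ 2.828.
Sum = Δu · [f(13/14) + f(19/14) + f(25/14) + ...].
Sum ≈ 6.897.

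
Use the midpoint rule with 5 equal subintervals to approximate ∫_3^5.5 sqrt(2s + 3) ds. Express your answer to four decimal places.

Δs = (5.5 − 3)/5 = 0.5.
Midpoints: 3.25, 3.75, 4.25, 4.75, 5.25.
f(3.25) ≈ 3.0822, f(3.75) ≈ 3.2404, f(4.25) ≈ 3.3912, f(4.75) ≈ 3.5355, f(5.25) ≈ 3.6742.
Sum = Δs · [f(3.25) + f(3.75) + f(4.25) + f(4.75) + f(5.25)].
Sum ≈ 8.4618.

8.4618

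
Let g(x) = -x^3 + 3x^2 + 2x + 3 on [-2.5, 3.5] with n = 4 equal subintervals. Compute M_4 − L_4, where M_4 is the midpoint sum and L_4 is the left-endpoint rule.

M_4 = 53.0625.
L_4 = 79.5.
M_4 − L_4 = -26.4375.

-26.4375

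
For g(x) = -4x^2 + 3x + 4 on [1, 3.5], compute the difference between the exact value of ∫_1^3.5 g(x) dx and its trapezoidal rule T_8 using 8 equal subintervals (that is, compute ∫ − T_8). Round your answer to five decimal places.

Exact integral: ∫_1^3.5 g(x) dx ≈ -28.9583333.
T_8 = -29.12109375.
Error ≈ -28.9583333 − (-29.12109375) ≈ 0.16276.

0.16276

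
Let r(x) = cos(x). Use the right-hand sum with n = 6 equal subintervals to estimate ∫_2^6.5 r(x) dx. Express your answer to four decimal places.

Δx = (6.5 − 2)/6 = 0.75.
Right endpoints: 2.75, 3.5, 4.25, 5, 5.75, 6.5.
r(2.75) ≈ -0.9243, r(3.5) ≈ -0.9365, r(4.25) ≈ -0.4461, r(5) ≈ 0.2837, r(5.75) ≈ 0.8612, r(6.5) ≈ 0.9766.
Sum = Δx · [r(2.75) + r(3.5) + r(4.25) + ...].
Sum ≈ -0.1391.

-0.1391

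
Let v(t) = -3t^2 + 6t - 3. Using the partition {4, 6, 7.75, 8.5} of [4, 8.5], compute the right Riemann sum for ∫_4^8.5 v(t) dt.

-515.765625

Subinterval widths: 2, 1.75, 0.75.
Right endpoints: 6, 7.75, 8.5.
v(6) = -75, v(7.75) = -136.6875, v(8.5) = -168.75.
Sum = Σ Δt_i · v(t_i).
Sum = -515.765625.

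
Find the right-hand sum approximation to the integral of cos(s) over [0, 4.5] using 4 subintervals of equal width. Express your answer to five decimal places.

-1.55326

Δs = (4.5 − 0)/4 = 1.125.
Right endpoints: 1.125, 2.25, 3.375, 4.5.
f(1.125) ≈ 0.43118, f(2.25) ≈ -0.62817, f(3.375) ≈ -0.97288, f(4.5) ≈ -0.21080.
Sum = Δs · [f(1.125) + f(2.25) + f(3.375) + f(4.5)].
Sum ≈ -1.55326.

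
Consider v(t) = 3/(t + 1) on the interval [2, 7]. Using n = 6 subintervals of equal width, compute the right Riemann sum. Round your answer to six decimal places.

Δt = (7 − 2)/6 = 5/6.
Right endpoints: 17/6, 11/3, 4.5, 16/3, 37/6, 7.
v(17/6) = 18/23, v(11/3) = 9/14, v(4.5) = 6/11, v(16/3) = 9/19, v(37/6) = 18/43, v(7) = 0.375.
Sum = Δt · [v(17/6) + v(11/3) + v(4.5) + ...].
Sum ≈ 2.698508.

2.698508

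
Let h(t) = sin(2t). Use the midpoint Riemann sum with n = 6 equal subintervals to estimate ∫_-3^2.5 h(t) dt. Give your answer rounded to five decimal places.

Δt = (2.5 − (-3))/6 = 11/12.
Midpoints: -61/24, -1.625, -17/24, 5/24, 1.125, 49/24.
h(-61/24) ≈ 0.93199, h(-1.625) ≈ 0.10820, h(-17/24) ≈ -0.98815, h(5/24) ≈ 0.40471, h(1.125) ≈ 0.77807, h(49/24) ≈ -0.80858.
Sum = Δt · [h(-61/24) + h(-1.625) + h(-17/24) + ...].
Sum ≈ 0.39072.

0.39072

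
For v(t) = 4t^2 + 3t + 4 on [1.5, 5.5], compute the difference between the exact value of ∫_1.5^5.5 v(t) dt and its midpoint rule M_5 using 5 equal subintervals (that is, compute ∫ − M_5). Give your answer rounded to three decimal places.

Exact integral: ∫_1.5^5.5 v(t) dt ≈ 275.33333.
M_5 = 274.48.
Error ≈ 275.33333 − 274.48 ≈ 0.853.

0.853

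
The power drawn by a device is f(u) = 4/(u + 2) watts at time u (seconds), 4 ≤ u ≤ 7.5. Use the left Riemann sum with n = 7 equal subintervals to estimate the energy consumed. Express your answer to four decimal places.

1.9009

Δu = (7.5 − 4)/7 = 0.5.
Left endpoints: 4, 4.5, 5, 5.5, 6, 6.5, 7.
f(4) = 2/3, f(4.5) = 8/13, f(5) = 4/7, f(5.5) = 8/15, f(6) = 0.5, f(6.5) = 8/17, f(7) = 4/9.
Sum = Δu · [f(4) + f(4.5) + f(5) + ...].
Sum ≈ 1.9009.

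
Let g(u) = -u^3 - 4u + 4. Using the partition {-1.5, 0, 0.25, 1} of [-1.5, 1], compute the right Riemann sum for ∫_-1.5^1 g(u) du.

5.99609375

Subinterval widths: 1.5, 0.25, 0.75.
Right endpoints: 0, 0.25, 1.
g(0) = 4, g(0.25) = 2.984375, g(1) = -1.
Sum = Σ Δu_i · g(u_i).
Sum = 5.99609375.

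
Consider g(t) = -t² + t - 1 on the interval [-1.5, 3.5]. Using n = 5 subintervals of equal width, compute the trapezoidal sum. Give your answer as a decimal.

Δt = (3.5 − (-1.5))/5 = 1.
g(-1.5) = -4.75, g(-0.5) = -1.75, g(0.5) = -0.75, g(1.5) = -1.75, g(2.5) = -4.75, g(3.5) = -9.75.
T_5 = (Δt/2)·[g(t_0) + 2g(t_1) + ... + 2g(t_{4}) + g(t_5)].
Sum = -16.25.

-16.25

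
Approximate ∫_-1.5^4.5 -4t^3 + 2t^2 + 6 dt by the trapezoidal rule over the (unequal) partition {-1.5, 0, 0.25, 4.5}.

Subinterval widths: 1.5, 0.25, 4.25.
f(-1.5) = 24, f(0) = 6, f(0.25) = 6.0625, f(4.5) = -318.
On each subinterval the trapezoid contributes (Δt_i/2)·[f(t_{i-1}) + f(t_i)].
Sum = -638.859375.

-638.859375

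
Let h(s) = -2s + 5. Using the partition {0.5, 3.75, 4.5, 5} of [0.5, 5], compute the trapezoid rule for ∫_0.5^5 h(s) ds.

-2.25

Subinterval widths: 3.25, 0.75, 0.5.
h(0.5) = 4, h(3.75) = -2.5, h(4.5) = -4, h(5) = -5.
On each subinterval the trapezoid contributes (Δs_i/2)·[h(s_{i-1}) + h(s_i)].
Sum = -2.25.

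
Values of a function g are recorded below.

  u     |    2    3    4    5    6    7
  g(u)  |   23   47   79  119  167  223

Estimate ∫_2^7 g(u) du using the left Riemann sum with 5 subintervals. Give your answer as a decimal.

Δu = 1.
Sum = 1·[23 + 47 + 79 + 119 + 167] = 435.

435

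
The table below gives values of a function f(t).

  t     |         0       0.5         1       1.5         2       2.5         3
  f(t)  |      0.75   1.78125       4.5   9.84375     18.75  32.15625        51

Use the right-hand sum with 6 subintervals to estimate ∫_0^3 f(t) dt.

Δt = 0.5.
Sum = 0.5·[1.78125 + 4.5 + 9.84375 + 18.75 + 32.15625 + 51] = 59.015625.

59.015625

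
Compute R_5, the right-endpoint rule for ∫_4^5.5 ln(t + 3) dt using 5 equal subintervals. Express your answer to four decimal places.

Δt = (5.5 − 4)/5 = 0.3.
Right endpoints: 4.3, 4.6, 4.9, 5.2, 5.5.
f(4.3) ≈ 1.9879, f(4.6) ≈ 2.0281, f(4.9) ≈ 2.0669, f(5.2) ≈ 2.1041, f(5.5) ≈ 2.1401.
Sum = Δt · [f(4.3) + f(4.6) + f(4.9) + f(5.2) + f(5.5)].
Sum ≈ 3.0981.

3.0981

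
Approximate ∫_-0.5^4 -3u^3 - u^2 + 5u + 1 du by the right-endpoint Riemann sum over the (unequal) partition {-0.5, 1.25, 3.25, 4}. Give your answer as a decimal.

-333.14453125

Subinterval widths: 1.75, 2, 0.75.
Right endpoints: 1.25, 3.25, 4.
f(1.25) = -0.171875, f(3.25) = -96.296875, f(4) = -187.
Sum = Σ Δu_i · f(u_i).
Sum = -333.14453125.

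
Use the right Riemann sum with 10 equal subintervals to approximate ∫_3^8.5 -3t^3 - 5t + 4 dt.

Δt = (8.5 − 3)/10 = 0.55.
Right endpoints: 3.55, 4.1, 4.65, 5.2, 5.75, 6.3, 6.85, 7.4, 7.95, 8.5.
f(3.55) = -147.966625, f(4.1) = -223.263, f(4.65) = -320.883875, f(5.2) = -443.824, f(5.75) = -595.078125, f(6.3) = -777.641, f(6.85) = -994.507375, f(7.4) = -1248.672, f(7.95) = -1543.129625, f(8.5) = -1880.875.
Sum = Δt · [f(3.55) + f(4.1) + f(4.65) + ...].
Sum = -4496.71234375.

-4496.71234375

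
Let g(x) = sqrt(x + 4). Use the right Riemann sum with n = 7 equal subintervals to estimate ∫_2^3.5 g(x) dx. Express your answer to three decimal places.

3.926

Δx = (3.5 − 2)/7 = 3/14.
Right endpoints: 31/14, 17/7, 37/14, 20/7, 43/14, 23/7, 3.5.
g(31/14) ≈ 2.493, g(17/7) ≈ 2.535, g(37/14) ≈ 2.577, g(20/7) ≈ 2.619, g(43/14) ≈ 2.659, g(23/7) ≈ 2.699, g(3.5) ≈ 2.739.
Sum = Δx · [g(31/14) + g(17/7) + g(37/14) + ...].
Sum ≈ 3.926.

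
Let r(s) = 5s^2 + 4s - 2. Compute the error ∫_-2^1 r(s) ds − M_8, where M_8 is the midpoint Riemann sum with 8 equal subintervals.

Exact integral: ∫_-2^1 r(s) ds = 3.
M_8 = 2.82421875.
Error = 3 − 2.82421875 = 0.17578125.

0.17578125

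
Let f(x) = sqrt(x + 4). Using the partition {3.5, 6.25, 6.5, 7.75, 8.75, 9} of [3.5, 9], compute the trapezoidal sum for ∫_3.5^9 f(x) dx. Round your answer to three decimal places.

17.537

Subinterval widths: 2.75, 0.25, 1.25, 1, 0.25.
f(3.5) ≈ 2.739, f(6.25) ≈ 3.202, f(6.5) ≈ 3.240, f(7.75) ≈ 3.428, f(8.75) ≈ 3.571, f(9) ≈ 3.606.
On each subinterval the trapezoid contributes (Δx_i/2)·[f(x_{i-1}) + f(x_i)].
Sum ≈ 17.537.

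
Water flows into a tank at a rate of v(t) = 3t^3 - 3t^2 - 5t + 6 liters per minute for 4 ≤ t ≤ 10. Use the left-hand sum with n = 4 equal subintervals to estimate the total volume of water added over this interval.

4438.5

Δt = (10 − 4)/4 = 1.5.
Left endpoints: 4, 5.5, 7, 8.5.
v(4) = 130, v(5.5) = 386.875, v(7) = 853, v(8.5) = 1589.125.
Sum = Δt · [v(4) + v(5.5) + v(7) + v(8.5)].
Sum = 4438.5.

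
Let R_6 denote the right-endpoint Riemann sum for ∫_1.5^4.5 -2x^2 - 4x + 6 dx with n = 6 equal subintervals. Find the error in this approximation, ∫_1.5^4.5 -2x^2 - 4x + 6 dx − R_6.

12.25

Exact integral: ∫_1.5^4.5 f(x) dx = -76.5.
R_6 = -88.75.
Error = -76.5 − (-88.75) = 12.25.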